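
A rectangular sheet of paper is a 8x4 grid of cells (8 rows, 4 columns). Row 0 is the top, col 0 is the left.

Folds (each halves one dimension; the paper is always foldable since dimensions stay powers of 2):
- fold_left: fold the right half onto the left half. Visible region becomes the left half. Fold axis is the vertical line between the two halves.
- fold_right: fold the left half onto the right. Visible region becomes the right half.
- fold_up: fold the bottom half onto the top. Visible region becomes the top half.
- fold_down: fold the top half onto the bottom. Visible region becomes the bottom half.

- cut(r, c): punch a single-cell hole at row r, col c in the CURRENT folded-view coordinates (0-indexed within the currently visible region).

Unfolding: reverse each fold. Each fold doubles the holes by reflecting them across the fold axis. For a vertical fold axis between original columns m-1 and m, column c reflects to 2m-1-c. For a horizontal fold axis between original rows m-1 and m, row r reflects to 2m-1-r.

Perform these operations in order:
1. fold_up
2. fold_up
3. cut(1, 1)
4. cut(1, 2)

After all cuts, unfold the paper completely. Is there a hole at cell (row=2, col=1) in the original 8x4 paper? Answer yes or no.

Op 1 fold_up: fold axis h@4; visible region now rows[0,4) x cols[0,4) = 4x4
Op 2 fold_up: fold axis h@2; visible region now rows[0,2) x cols[0,4) = 2x4
Op 3 cut(1, 1): punch at orig (1,1); cuts so far [(1, 1)]; region rows[0,2) x cols[0,4) = 2x4
Op 4 cut(1, 2): punch at orig (1,2); cuts so far [(1, 1), (1, 2)]; region rows[0,2) x cols[0,4) = 2x4
Unfold 1 (reflect across h@2): 4 holes -> [(1, 1), (1, 2), (2, 1), (2, 2)]
Unfold 2 (reflect across h@4): 8 holes -> [(1, 1), (1, 2), (2, 1), (2, 2), (5, 1), (5, 2), (6, 1), (6, 2)]
Holes: [(1, 1), (1, 2), (2, 1), (2, 2), (5, 1), (5, 2), (6, 1), (6, 2)]

Answer: yes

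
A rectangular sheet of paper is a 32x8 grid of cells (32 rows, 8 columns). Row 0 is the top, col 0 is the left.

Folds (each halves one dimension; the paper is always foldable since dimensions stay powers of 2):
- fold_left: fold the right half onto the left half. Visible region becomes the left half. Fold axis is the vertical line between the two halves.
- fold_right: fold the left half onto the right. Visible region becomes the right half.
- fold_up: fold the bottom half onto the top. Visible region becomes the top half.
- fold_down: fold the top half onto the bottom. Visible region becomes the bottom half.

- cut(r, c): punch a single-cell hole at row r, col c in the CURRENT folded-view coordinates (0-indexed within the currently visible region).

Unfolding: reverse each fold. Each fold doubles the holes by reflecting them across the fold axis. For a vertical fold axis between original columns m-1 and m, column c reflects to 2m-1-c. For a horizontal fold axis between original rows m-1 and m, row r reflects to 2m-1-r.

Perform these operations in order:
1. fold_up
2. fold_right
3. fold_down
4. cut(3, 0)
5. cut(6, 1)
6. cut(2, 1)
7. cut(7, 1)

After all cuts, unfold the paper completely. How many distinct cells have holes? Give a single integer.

Op 1 fold_up: fold axis h@16; visible region now rows[0,16) x cols[0,8) = 16x8
Op 2 fold_right: fold axis v@4; visible region now rows[0,16) x cols[4,8) = 16x4
Op 3 fold_down: fold axis h@8; visible region now rows[8,16) x cols[4,8) = 8x4
Op 4 cut(3, 0): punch at orig (11,4); cuts so far [(11, 4)]; region rows[8,16) x cols[4,8) = 8x4
Op 5 cut(6, 1): punch at orig (14,5); cuts so far [(11, 4), (14, 5)]; region rows[8,16) x cols[4,8) = 8x4
Op 6 cut(2, 1): punch at orig (10,5); cuts so far [(10, 5), (11, 4), (14, 5)]; region rows[8,16) x cols[4,8) = 8x4
Op 7 cut(7, 1): punch at orig (15,5); cuts so far [(10, 5), (11, 4), (14, 5), (15, 5)]; region rows[8,16) x cols[4,8) = 8x4
Unfold 1 (reflect across h@8): 8 holes -> [(0, 5), (1, 5), (4, 4), (5, 5), (10, 5), (11, 4), (14, 5), (15, 5)]
Unfold 2 (reflect across v@4): 16 holes -> [(0, 2), (0, 5), (1, 2), (1, 5), (4, 3), (4, 4), (5, 2), (5, 5), (10, 2), (10, 5), (11, 3), (11, 4), (14, 2), (14, 5), (15, 2), (15, 5)]
Unfold 3 (reflect across h@16): 32 holes -> [(0, 2), (0, 5), (1, 2), (1, 5), (4, 3), (4, 4), (5, 2), (5, 5), (10, 2), (10, 5), (11, 3), (11, 4), (14, 2), (14, 5), (15, 2), (15, 5), (16, 2), (16, 5), (17, 2), (17, 5), (20, 3), (20, 4), (21, 2), (21, 5), (26, 2), (26, 5), (27, 3), (27, 4), (30, 2), (30, 5), (31, 2), (31, 5)]

Answer: 32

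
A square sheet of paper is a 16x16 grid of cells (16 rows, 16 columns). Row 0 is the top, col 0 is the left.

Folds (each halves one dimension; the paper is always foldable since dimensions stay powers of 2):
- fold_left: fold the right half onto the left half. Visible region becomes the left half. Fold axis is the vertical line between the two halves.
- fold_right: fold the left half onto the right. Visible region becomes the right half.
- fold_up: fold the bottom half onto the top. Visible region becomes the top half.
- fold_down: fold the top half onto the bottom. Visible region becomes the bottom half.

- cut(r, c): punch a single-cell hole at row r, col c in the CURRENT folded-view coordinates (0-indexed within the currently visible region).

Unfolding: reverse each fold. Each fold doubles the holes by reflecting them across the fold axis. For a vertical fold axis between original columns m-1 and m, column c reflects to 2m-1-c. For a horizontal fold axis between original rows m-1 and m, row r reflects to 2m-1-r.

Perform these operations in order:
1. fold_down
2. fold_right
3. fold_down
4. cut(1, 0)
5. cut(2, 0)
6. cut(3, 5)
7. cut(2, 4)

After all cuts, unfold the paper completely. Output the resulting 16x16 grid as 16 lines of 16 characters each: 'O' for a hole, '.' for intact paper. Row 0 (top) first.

Op 1 fold_down: fold axis h@8; visible region now rows[8,16) x cols[0,16) = 8x16
Op 2 fold_right: fold axis v@8; visible region now rows[8,16) x cols[8,16) = 8x8
Op 3 fold_down: fold axis h@12; visible region now rows[12,16) x cols[8,16) = 4x8
Op 4 cut(1, 0): punch at orig (13,8); cuts so far [(13, 8)]; region rows[12,16) x cols[8,16) = 4x8
Op 5 cut(2, 0): punch at orig (14,8); cuts so far [(13, 8), (14, 8)]; region rows[12,16) x cols[8,16) = 4x8
Op 6 cut(3, 5): punch at orig (15,13); cuts so far [(13, 8), (14, 8), (15, 13)]; region rows[12,16) x cols[8,16) = 4x8
Op 7 cut(2, 4): punch at orig (14,12); cuts so far [(13, 8), (14, 8), (14, 12), (15, 13)]; region rows[12,16) x cols[8,16) = 4x8
Unfold 1 (reflect across h@12): 8 holes -> [(8, 13), (9, 8), (9, 12), (10, 8), (13, 8), (14, 8), (14, 12), (15, 13)]
Unfold 2 (reflect across v@8): 16 holes -> [(8, 2), (8, 13), (9, 3), (9, 7), (9, 8), (9, 12), (10, 7), (10, 8), (13, 7), (13, 8), (14, 3), (14, 7), (14, 8), (14, 12), (15, 2), (15, 13)]
Unfold 3 (reflect across h@8): 32 holes -> [(0, 2), (0, 13), (1, 3), (1, 7), (1, 8), (1, 12), (2, 7), (2, 8), (5, 7), (5, 8), (6, 3), (6, 7), (6, 8), (6, 12), (7, 2), (7, 13), (8, 2), (8, 13), (9, 3), (9, 7), (9, 8), (9, 12), (10, 7), (10, 8), (13, 7), (13, 8), (14, 3), (14, 7), (14, 8), (14, 12), (15, 2), (15, 13)]

Answer: ..O..........O..
...O...OO...O...
.......OO.......
................
................
.......OO.......
...O...OO...O...
..O..........O..
..O..........O..
...O...OO...O...
.......OO.......
................
................
.......OO.......
...O...OO...O...
..O..........O..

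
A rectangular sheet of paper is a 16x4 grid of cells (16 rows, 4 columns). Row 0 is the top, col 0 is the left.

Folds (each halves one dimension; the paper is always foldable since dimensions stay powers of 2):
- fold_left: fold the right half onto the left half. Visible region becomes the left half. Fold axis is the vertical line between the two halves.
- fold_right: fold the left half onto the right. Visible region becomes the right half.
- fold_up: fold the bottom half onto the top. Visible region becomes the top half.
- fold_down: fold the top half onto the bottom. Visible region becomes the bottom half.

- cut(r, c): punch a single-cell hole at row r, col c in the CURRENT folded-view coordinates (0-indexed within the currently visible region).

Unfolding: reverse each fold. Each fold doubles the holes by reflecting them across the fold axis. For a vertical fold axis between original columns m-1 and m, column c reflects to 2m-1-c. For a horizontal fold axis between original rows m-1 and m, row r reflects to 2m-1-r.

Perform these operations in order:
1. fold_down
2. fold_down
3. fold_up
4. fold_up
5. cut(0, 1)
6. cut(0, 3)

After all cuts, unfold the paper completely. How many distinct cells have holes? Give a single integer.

Answer: 32

Derivation:
Op 1 fold_down: fold axis h@8; visible region now rows[8,16) x cols[0,4) = 8x4
Op 2 fold_down: fold axis h@12; visible region now rows[12,16) x cols[0,4) = 4x4
Op 3 fold_up: fold axis h@14; visible region now rows[12,14) x cols[0,4) = 2x4
Op 4 fold_up: fold axis h@13; visible region now rows[12,13) x cols[0,4) = 1x4
Op 5 cut(0, 1): punch at orig (12,1); cuts so far [(12, 1)]; region rows[12,13) x cols[0,4) = 1x4
Op 6 cut(0, 3): punch at orig (12,3); cuts so far [(12, 1), (12, 3)]; region rows[12,13) x cols[0,4) = 1x4
Unfold 1 (reflect across h@13): 4 holes -> [(12, 1), (12, 3), (13, 1), (13, 3)]
Unfold 2 (reflect across h@14): 8 holes -> [(12, 1), (12, 3), (13, 1), (13, 3), (14, 1), (14, 3), (15, 1), (15, 3)]
Unfold 3 (reflect across h@12): 16 holes -> [(8, 1), (8, 3), (9, 1), (9, 3), (10, 1), (10, 3), (11, 1), (11, 3), (12, 1), (12, 3), (13, 1), (13, 3), (14, 1), (14, 3), (15, 1), (15, 3)]
Unfold 4 (reflect across h@8): 32 holes -> [(0, 1), (0, 3), (1, 1), (1, 3), (2, 1), (2, 3), (3, 1), (3, 3), (4, 1), (4, 3), (5, 1), (5, 3), (6, 1), (6, 3), (7, 1), (7, 3), (8, 1), (8, 3), (9, 1), (9, 3), (10, 1), (10, 3), (11, 1), (11, 3), (12, 1), (12, 3), (13, 1), (13, 3), (14, 1), (14, 3), (15, 1), (15, 3)]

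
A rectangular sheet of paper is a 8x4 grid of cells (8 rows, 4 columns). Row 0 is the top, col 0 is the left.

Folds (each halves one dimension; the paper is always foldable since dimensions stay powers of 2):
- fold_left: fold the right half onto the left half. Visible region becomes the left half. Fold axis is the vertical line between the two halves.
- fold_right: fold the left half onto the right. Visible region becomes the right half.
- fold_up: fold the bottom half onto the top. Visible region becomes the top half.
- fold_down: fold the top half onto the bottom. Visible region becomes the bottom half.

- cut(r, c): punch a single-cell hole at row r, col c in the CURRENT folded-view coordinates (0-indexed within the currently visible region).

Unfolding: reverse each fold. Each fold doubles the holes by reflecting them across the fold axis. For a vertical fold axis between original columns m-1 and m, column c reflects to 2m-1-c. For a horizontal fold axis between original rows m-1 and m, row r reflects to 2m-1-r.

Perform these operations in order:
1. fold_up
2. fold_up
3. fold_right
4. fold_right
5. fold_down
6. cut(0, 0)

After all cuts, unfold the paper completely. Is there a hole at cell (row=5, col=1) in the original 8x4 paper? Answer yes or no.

Op 1 fold_up: fold axis h@4; visible region now rows[0,4) x cols[0,4) = 4x4
Op 2 fold_up: fold axis h@2; visible region now rows[0,2) x cols[0,4) = 2x4
Op 3 fold_right: fold axis v@2; visible region now rows[0,2) x cols[2,4) = 2x2
Op 4 fold_right: fold axis v@3; visible region now rows[0,2) x cols[3,4) = 2x1
Op 5 fold_down: fold axis h@1; visible region now rows[1,2) x cols[3,4) = 1x1
Op 6 cut(0, 0): punch at orig (1,3); cuts so far [(1, 3)]; region rows[1,2) x cols[3,4) = 1x1
Unfold 1 (reflect across h@1): 2 holes -> [(0, 3), (1, 3)]
Unfold 2 (reflect across v@3): 4 holes -> [(0, 2), (0, 3), (1, 2), (1, 3)]
Unfold 3 (reflect across v@2): 8 holes -> [(0, 0), (0, 1), (0, 2), (0, 3), (1, 0), (1, 1), (1, 2), (1, 3)]
Unfold 4 (reflect across h@2): 16 holes -> [(0, 0), (0, 1), (0, 2), (0, 3), (1, 0), (1, 1), (1, 2), (1, 3), (2, 0), (2, 1), (2, 2), (2, 3), (3, 0), (3, 1), (3, 2), (3, 3)]
Unfold 5 (reflect across h@4): 32 holes -> [(0, 0), (0, 1), (0, 2), (0, 3), (1, 0), (1, 1), (1, 2), (1, 3), (2, 0), (2, 1), (2, 2), (2, 3), (3, 0), (3, 1), (3, 2), (3, 3), (4, 0), (4, 1), (4, 2), (4, 3), (5, 0), (5, 1), (5, 2), (5, 3), (6, 0), (6, 1), (6, 2), (6, 3), (7, 0), (7, 1), (7, 2), (7, 3)]
Holes: [(0, 0), (0, 1), (0, 2), (0, 3), (1, 0), (1, 1), (1, 2), (1, 3), (2, 0), (2, 1), (2, 2), (2, 3), (3, 0), (3, 1), (3, 2), (3, 3), (4, 0), (4, 1), (4, 2), (4, 3), (5, 0), (5, 1), (5, 2), (5, 3), (6, 0), (6, 1), (6, 2), (6, 3), (7, 0), (7, 1), (7, 2), (7, 3)]

Answer: yes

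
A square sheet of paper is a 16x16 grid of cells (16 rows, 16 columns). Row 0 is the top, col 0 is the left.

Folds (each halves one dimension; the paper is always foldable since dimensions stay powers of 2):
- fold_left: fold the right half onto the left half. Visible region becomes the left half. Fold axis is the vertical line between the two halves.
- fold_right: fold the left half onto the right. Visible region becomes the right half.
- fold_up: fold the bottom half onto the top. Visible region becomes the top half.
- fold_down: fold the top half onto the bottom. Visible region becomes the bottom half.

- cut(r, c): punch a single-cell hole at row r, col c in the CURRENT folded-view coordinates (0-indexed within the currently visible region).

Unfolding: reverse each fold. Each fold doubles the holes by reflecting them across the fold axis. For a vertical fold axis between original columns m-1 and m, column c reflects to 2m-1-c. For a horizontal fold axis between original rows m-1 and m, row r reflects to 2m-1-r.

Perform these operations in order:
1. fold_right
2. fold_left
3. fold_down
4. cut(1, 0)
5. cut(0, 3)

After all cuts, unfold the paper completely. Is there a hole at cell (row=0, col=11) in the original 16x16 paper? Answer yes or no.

Op 1 fold_right: fold axis v@8; visible region now rows[0,16) x cols[8,16) = 16x8
Op 2 fold_left: fold axis v@12; visible region now rows[0,16) x cols[8,12) = 16x4
Op 3 fold_down: fold axis h@8; visible region now rows[8,16) x cols[8,12) = 8x4
Op 4 cut(1, 0): punch at orig (9,8); cuts so far [(9, 8)]; region rows[8,16) x cols[8,12) = 8x4
Op 5 cut(0, 3): punch at orig (8,11); cuts so far [(8, 11), (9, 8)]; region rows[8,16) x cols[8,12) = 8x4
Unfold 1 (reflect across h@8): 4 holes -> [(6, 8), (7, 11), (8, 11), (9, 8)]
Unfold 2 (reflect across v@12): 8 holes -> [(6, 8), (6, 15), (7, 11), (7, 12), (8, 11), (8, 12), (9, 8), (9, 15)]
Unfold 3 (reflect across v@8): 16 holes -> [(6, 0), (6, 7), (6, 8), (6, 15), (7, 3), (7, 4), (7, 11), (7, 12), (8, 3), (8, 4), (8, 11), (8, 12), (9, 0), (9, 7), (9, 8), (9, 15)]
Holes: [(6, 0), (6, 7), (6, 8), (6, 15), (7, 3), (7, 4), (7, 11), (7, 12), (8, 3), (8, 4), (8, 11), (8, 12), (9, 0), (9, 7), (9, 8), (9, 15)]

Answer: no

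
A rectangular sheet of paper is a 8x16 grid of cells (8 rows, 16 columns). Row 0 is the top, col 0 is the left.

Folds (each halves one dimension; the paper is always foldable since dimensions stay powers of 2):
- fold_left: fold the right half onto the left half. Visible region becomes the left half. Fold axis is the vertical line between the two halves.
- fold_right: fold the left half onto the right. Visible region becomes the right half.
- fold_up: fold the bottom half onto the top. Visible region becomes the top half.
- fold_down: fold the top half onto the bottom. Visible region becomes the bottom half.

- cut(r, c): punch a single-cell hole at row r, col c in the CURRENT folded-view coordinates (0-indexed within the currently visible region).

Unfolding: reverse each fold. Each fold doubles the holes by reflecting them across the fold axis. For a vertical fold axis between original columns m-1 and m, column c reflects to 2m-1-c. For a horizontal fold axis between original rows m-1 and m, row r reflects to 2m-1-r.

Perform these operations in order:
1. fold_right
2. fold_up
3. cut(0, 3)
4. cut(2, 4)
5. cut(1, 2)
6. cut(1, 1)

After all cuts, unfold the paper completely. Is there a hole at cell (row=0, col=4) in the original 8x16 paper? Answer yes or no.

Answer: yes

Derivation:
Op 1 fold_right: fold axis v@8; visible region now rows[0,8) x cols[8,16) = 8x8
Op 2 fold_up: fold axis h@4; visible region now rows[0,4) x cols[8,16) = 4x8
Op 3 cut(0, 3): punch at orig (0,11); cuts so far [(0, 11)]; region rows[0,4) x cols[8,16) = 4x8
Op 4 cut(2, 4): punch at orig (2,12); cuts so far [(0, 11), (2, 12)]; region rows[0,4) x cols[8,16) = 4x8
Op 5 cut(1, 2): punch at orig (1,10); cuts so far [(0, 11), (1, 10), (2, 12)]; region rows[0,4) x cols[8,16) = 4x8
Op 6 cut(1, 1): punch at orig (1,9); cuts so far [(0, 11), (1, 9), (1, 10), (2, 12)]; region rows[0,4) x cols[8,16) = 4x8
Unfold 1 (reflect across h@4): 8 holes -> [(0, 11), (1, 9), (1, 10), (2, 12), (5, 12), (6, 9), (6, 10), (7, 11)]
Unfold 2 (reflect across v@8): 16 holes -> [(0, 4), (0, 11), (1, 5), (1, 6), (1, 9), (1, 10), (2, 3), (2, 12), (5, 3), (5, 12), (6, 5), (6, 6), (6, 9), (6, 10), (7, 4), (7, 11)]
Holes: [(0, 4), (0, 11), (1, 5), (1, 6), (1, 9), (1, 10), (2, 3), (2, 12), (5, 3), (5, 12), (6, 5), (6, 6), (6, 9), (6, 10), (7, 4), (7, 11)]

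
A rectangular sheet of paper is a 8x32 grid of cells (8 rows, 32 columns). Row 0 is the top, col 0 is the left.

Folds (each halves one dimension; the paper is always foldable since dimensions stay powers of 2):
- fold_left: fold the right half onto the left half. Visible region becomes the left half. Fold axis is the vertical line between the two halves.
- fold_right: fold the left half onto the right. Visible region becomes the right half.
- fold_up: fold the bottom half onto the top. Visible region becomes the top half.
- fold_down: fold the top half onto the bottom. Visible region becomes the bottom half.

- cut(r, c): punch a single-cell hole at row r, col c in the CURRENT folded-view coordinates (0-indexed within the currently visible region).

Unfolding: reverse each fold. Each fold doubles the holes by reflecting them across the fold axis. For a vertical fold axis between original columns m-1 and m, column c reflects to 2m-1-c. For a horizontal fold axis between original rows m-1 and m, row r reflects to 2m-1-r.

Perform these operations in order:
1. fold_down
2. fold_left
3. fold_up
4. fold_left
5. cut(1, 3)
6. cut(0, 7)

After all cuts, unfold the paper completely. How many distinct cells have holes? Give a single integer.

Answer: 32

Derivation:
Op 1 fold_down: fold axis h@4; visible region now rows[4,8) x cols[0,32) = 4x32
Op 2 fold_left: fold axis v@16; visible region now rows[4,8) x cols[0,16) = 4x16
Op 3 fold_up: fold axis h@6; visible region now rows[4,6) x cols[0,16) = 2x16
Op 4 fold_left: fold axis v@8; visible region now rows[4,6) x cols[0,8) = 2x8
Op 5 cut(1, 3): punch at orig (5,3); cuts so far [(5, 3)]; region rows[4,6) x cols[0,8) = 2x8
Op 6 cut(0, 7): punch at orig (4,7); cuts so far [(4, 7), (5, 3)]; region rows[4,6) x cols[0,8) = 2x8
Unfold 1 (reflect across v@8): 4 holes -> [(4, 7), (4, 8), (5, 3), (5, 12)]
Unfold 2 (reflect across h@6): 8 holes -> [(4, 7), (4, 8), (5, 3), (5, 12), (6, 3), (6, 12), (7, 7), (7, 8)]
Unfold 3 (reflect across v@16): 16 holes -> [(4, 7), (4, 8), (4, 23), (4, 24), (5, 3), (5, 12), (5, 19), (5, 28), (6, 3), (6, 12), (6, 19), (6, 28), (7, 7), (7, 8), (7, 23), (7, 24)]
Unfold 4 (reflect across h@4): 32 holes -> [(0, 7), (0, 8), (0, 23), (0, 24), (1, 3), (1, 12), (1, 19), (1, 28), (2, 3), (2, 12), (2, 19), (2, 28), (3, 7), (3, 8), (3, 23), (3, 24), (4, 7), (4, 8), (4, 23), (4, 24), (5, 3), (5, 12), (5, 19), (5, 28), (6, 3), (6, 12), (6, 19), (6, 28), (7, 7), (7, 8), (7, 23), (7, 24)]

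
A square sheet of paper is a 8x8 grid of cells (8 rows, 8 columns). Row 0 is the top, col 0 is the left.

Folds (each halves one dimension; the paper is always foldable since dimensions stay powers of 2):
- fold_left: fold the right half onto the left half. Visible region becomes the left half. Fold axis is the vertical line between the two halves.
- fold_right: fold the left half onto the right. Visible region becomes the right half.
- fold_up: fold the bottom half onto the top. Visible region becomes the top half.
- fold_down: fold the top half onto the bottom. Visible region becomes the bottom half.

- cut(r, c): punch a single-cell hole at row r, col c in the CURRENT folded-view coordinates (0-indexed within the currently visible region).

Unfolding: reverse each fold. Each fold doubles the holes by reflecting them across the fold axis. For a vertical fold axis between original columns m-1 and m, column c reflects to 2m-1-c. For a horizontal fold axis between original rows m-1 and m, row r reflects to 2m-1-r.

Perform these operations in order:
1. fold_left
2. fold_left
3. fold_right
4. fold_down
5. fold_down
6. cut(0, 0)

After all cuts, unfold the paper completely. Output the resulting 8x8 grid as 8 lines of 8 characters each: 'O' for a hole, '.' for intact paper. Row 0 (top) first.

Answer: ........
OOOOOOOO
OOOOOOOO
........
........
OOOOOOOO
OOOOOOOO
........

Derivation:
Op 1 fold_left: fold axis v@4; visible region now rows[0,8) x cols[0,4) = 8x4
Op 2 fold_left: fold axis v@2; visible region now rows[0,8) x cols[0,2) = 8x2
Op 3 fold_right: fold axis v@1; visible region now rows[0,8) x cols[1,2) = 8x1
Op 4 fold_down: fold axis h@4; visible region now rows[4,8) x cols[1,2) = 4x1
Op 5 fold_down: fold axis h@6; visible region now rows[6,8) x cols[1,2) = 2x1
Op 6 cut(0, 0): punch at orig (6,1); cuts so far [(6, 1)]; region rows[6,8) x cols[1,2) = 2x1
Unfold 1 (reflect across h@6): 2 holes -> [(5, 1), (6, 1)]
Unfold 2 (reflect across h@4): 4 holes -> [(1, 1), (2, 1), (5, 1), (6, 1)]
Unfold 3 (reflect across v@1): 8 holes -> [(1, 0), (1, 1), (2, 0), (2, 1), (5, 0), (5, 1), (6, 0), (6, 1)]
Unfold 4 (reflect across v@2): 16 holes -> [(1, 0), (1, 1), (1, 2), (1, 3), (2, 0), (2, 1), (2, 2), (2, 3), (5, 0), (5, 1), (5, 2), (5, 3), (6, 0), (6, 1), (6, 2), (6, 3)]
Unfold 5 (reflect across v@4): 32 holes -> [(1, 0), (1, 1), (1, 2), (1, 3), (1, 4), (1, 5), (1, 6), (1, 7), (2, 0), (2, 1), (2, 2), (2, 3), (2, 4), (2, 5), (2, 6), (2, 7), (5, 0), (5, 1), (5, 2), (5, 3), (5, 4), (5, 5), (5, 6), (5, 7), (6, 0), (6, 1), (6, 2), (6, 3), (6, 4), (6, 5), (6, 6), (6, 7)]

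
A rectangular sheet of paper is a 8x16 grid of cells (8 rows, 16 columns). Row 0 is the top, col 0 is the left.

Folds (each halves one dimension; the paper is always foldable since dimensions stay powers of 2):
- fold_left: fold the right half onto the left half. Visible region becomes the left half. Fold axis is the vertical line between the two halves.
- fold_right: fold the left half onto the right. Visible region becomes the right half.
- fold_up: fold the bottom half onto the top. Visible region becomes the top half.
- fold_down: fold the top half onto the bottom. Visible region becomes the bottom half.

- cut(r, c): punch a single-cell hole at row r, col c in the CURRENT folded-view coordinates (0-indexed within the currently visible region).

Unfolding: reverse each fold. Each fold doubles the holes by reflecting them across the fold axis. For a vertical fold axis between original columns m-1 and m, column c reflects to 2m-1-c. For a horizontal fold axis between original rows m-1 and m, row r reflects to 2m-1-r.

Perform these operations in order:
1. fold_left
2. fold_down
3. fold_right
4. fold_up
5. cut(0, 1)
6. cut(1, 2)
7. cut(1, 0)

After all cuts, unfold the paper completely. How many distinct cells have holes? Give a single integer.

Op 1 fold_left: fold axis v@8; visible region now rows[0,8) x cols[0,8) = 8x8
Op 2 fold_down: fold axis h@4; visible region now rows[4,8) x cols[0,8) = 4x8
Op 3 fold_right: fold axis v@4; visible region now rows[4,8) x cols[4,8) = 4x4
Op 4 fold_up: fold axis h@6; visible region now rows[4,6) x cols[4,8) = 2x4
Op 5 cut(0, 1): punch at orig (4,5); cuts so far [(4, 5)]; region rows[4,6) x cols[4,8) = 2x4
Op 6 cut(1, 2): punch at orig (5,6); cuts so far [(4, 5), (5, 6)]; region rows[4,6) x cols[4,8) = 2x4
Op 7 cut(1, 0): punch at orig (5,4); cuts so far [(4, 5), (5, 4), (5, 6)]; region rows[4,6) x cols[4,8) = 2x4
Unfold 1 (reflect across h@6): 6 holes -> [(4, 5), (5, 4), (5, 6), (6, 4), (6, 6), (7, 5)]
Unfold 2 (reflect across v@4): 12 holes -> [(4, 2), (4, 5), (5, 1), (5, 3), (5, 4), (5, 6), (6, 1), (6, 3), (6, 4), (6, 6), (7, 2), (7, 5)]
Unfold 3 (reflect across h@4): 24 holes -> [(0, 2), (0, 5), (1, 1), (1, 3), (1, 4), (1, 6), (2, 1), (2, 3), (2, 4), (2, 6), (3, 2), (3, 5), (4, 2), (4, 5), (5, 1), (5, 3), (5, 4), (5, 6), (6, 1), (6, 3), (6, 4), (6, 6), (7, 2), (7, 5)]
Unfold 4 (reflect across v@8): 48 holes -> [(0, 2), (0, 5), (0, 10), (0, 13), (1, 1), (1, 3), (1, 4), (1, 6), (1, 9), (1, 11), (1, 12), (1, 14), (2, 1), (2, 3), (2, 4), (2, 6), (2, 9), (2, 11), (2, 12), (2, 14), (3, 2), (3, 5), (3, 10), (3, 13), (4, 2), (4, 5), (4, 10), (4, 13), (5, 1), (5, 3), (5, 4), (5, 6), (5, 9), (5, 11), (5, 12), (5, 14), (6, 1), (6, 3), (6, 4), (6, 6), (6, 9), (6, 11), (6, 12), (6, 14), (7, 2), (7, 5), (7, 10), (7, 13)]

Answer: 48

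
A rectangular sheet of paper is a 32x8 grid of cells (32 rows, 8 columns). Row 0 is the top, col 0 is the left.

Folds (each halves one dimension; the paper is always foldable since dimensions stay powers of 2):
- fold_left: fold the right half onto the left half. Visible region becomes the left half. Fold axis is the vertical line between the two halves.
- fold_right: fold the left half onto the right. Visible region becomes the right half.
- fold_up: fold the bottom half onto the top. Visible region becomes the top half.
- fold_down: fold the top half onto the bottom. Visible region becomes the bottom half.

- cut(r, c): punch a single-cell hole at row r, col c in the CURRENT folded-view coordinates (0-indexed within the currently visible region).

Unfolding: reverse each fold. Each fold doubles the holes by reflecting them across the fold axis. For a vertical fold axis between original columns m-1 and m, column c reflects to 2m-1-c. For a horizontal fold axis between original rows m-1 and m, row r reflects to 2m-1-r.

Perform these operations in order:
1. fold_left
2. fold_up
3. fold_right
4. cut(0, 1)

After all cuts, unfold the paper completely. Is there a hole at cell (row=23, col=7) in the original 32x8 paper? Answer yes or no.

Op 1 fold_left: fold axis v@4; visible region now rows[0,32) x cols[0,4) = 32x4
Op 2 fold_up: fold axis h@16; visible region now rows[0,16) x cols[0,4) = 16x4
Op 3 fold_right: fold axis v@2; visible region now rows[0,16) x cols[2,4) = 16x2
Op 4 cut(0, 1): punch at orig (0,3); cuts so far [(0, 3)]; region rows[0,16) x cols[2,4) = 16x2
Unfold 1 (reflect across v@2): 2 holes -> [(0, 0), (0, 3)]
Unfold 2 (reflect across h@16): 4 holes -> [(0, 0), (0, 3), (31, 0), (31, 3)]
Unfold 3 (reflect across v@4): 8 holes -> [(0, 0), (0, 3), (0, 4), (0, 7), (31, 0), (31, 3), (31, 4), (31, 7)]
Holes: [(0, 0), (0, 3), (0, 4), (0, 7), (31, 0), (31, 3), (31, 4), (31, 7)]

Answer: no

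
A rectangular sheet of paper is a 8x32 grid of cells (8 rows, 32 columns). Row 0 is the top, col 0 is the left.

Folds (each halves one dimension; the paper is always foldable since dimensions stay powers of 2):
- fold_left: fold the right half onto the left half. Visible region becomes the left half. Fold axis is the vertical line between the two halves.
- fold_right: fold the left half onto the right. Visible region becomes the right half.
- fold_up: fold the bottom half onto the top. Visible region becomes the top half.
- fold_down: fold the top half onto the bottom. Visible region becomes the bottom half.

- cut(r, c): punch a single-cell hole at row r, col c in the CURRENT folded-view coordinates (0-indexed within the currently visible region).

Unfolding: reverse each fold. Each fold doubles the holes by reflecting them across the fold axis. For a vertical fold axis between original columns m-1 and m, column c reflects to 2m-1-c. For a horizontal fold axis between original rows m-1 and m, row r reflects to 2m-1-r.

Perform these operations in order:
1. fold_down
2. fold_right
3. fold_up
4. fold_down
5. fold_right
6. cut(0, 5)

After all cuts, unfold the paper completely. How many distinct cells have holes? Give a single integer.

Op 1 fold_down: fold axis h@4; visible region now rows[4,8) x cols[0,32) = 4x32
Op 2 fold_right: fold axis v@16; visible region now rows[4,8) x cols[16,32) = 4x16
Op 3 fold_up: fold axis h@6; visible region now rows[4,6) x cols[16,32) = 2x16
Op 4 fold_down: fold axis h@5; visible region now rows[5,6) x cols[16,32) = 1x16
Op 5 fold_right: fold axis v@24; visible region now rows[5,6) x cols[24,32) = 1x8
Op 6 cut(0, 5): punch at orig (5,29); cuts so far [(5, 29)]; region rows[5,6) x cols[24,32) = 1x8
Unfold 1 (reflect across v@24): 2 holes -> [(5, 18), (5, 29)]
Unfold 2 (reflect across h@5): 4 holes -> [(4, 18), (4, 29), (5, 18), (5, 29)]
Unfold 3 (reflect across h@6): 8 holes -> [(4, 18), (4, 29), (5, 18), (5, 29), (6, 18), (6, 29), (7, 18), (7, 29)]
Unfold 4 (reflect across v@16): 16 holes -> [(4, 2), (4, 13), (4, 18), (4, 29), (5, 2), (5, 13), (5, 18), (5, 29), (6, 2), (6, 13), (6, 18), (6, 29), (7, 2), (7, 13), (7, 18), (7, 29)]
Unfold 5 (reflect across h@4): 32 holes -> [(0, 2), (0, 13), (0, 18), (0, 29), (1, 2), (1, 13), (1, 18), (1, 29), (2, 2), (2, 13), (2, 18), (2, 29), (3, 2), (3, 13), (3, 18), (3, 29), (4, 2), (4, 13), (4, 18), (4, 29), (5, 2), (5, 13), (5, 18), (5, 29), (6, 2), (6, 13), (6, 18), (6, 29), (7, 2), (7, 13), (7, 18), (7, 29)]

Answer: 32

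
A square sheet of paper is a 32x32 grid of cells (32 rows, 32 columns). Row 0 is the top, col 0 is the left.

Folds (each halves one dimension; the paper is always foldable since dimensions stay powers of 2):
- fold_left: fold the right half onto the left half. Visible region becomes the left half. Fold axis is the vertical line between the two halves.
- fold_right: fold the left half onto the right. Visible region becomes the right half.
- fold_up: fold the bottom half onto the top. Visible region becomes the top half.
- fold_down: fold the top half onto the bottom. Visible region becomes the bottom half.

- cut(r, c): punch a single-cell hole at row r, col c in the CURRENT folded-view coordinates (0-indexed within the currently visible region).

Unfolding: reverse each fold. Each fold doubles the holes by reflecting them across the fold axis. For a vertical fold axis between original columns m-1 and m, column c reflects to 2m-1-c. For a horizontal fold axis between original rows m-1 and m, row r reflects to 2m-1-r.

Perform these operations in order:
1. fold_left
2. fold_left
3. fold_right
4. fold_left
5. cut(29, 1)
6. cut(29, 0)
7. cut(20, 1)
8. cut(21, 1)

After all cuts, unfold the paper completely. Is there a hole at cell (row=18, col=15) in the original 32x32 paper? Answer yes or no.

Op 1 fold_left: fold axis v@16; visible region now rows[0,32) x cols[0,16) = 32x16
Op 2 fold_left: fold axis v@8; visible region now rows[0,32) x cols[0,8) = 32x8
Op 3 fold_right: fold axis v@4; visible region now rows[0,32) x cols[4,8) = 32x4
Op 4 fold_left: fold axis v@6; visible region now rows[0,32) x cols[4,6) = 32x2
Op 5 cut(29, 1): punch at orig (29,5); cuts so far [(29, 5)]; region rows[0,32) x cols[4,6) = 32x2
Op 6 cut(29, 0): punch at orig (29,4); cuts so far [(29, 4), (29, 5)]; region rows[0,32) x cols[4,6) = 32x2
Op 7 cut(20, 1): punch at orig (20,5); cuts so far [(20, 5), (29, 4), (29, 5)]; region rows[0,32) x cols[4,6) = 32x2
Op 8 cut(21, 1): punch at orig (21,5); cuts so far [(20, 5), (21, 5), (29, 4), (29, 5)]; region rows[0,32) x cols[4,6) = 32x2
Unfold 1 (reflect across v@6): 8 holes -> [(20, 5), (20, 6), (21, 5), (21, 6), (29, 4), (29, 5), (29, 6), (29, 7)]
Unfold 2 (reflect across v@4): 16 holes -> [(20, 1), (20, 2), (20, 5), (20, 6), (21, 1), (21, 2), (21, 5), (21, 6), (29, 0), (29, 1), (29, 2), (29, 3), (29, 4), (29, 5), (29, 6), (29, 7)]
Unfold 3 (reflect across v@8): 32 holes -> [(20, 1), (20, 2), (20, 5), (20, 6), (20, 9), (20, 10), (20, 13), (20, 14), (21, 1), (21, 2), (21, 5), (21, 6), (21, 9), (21, 10), (21, 13), (21, 14), (29, 0), (29, 1), (29, 2), (29, 3), (29, 4), (29, 5), (29, 6), (29, 7), (29, 8), (29, 9), (29, 10), (29, 11), (29, 12), (29, 13), (29, 14), (29, 15)]
Unfold 4 (reflect across v@16): 64 holes -> [(20, 1), (20, 2), (20, 5), (20, 6), (20, 9), (20, 10), (20, 13), (20, 14), (20, 17), (20, 18), (20, 21), (20, 22), (20, 25), (20, 26), (20, 29), (20, 30), (21, 1), (21, 2), (21, 5), (21, 6), (21, 9), (21, 10), (21, 13), (21, 14), (21, 17), (21, 18), (21, 21), (21, 22), (21, 25), (21, 26), (21, 29), (21, 30), (29, 0), (29, 1), (29, 2), (29, 3), (29, 4), (29, 5), (29, 6), (29, 7), (29, 8), (29, 9), (29, 10), (29, 11), (29, 12), (29, 13), (29, 14), (29, 15), (29, 16), (29, 17), (29, 18), (29, 19), (29, 20), (29, 21), (29, 22), (29, 23), (29, 24), (29, 25), (29, 26), (29, 27), (29, 28), (29, 29), (29, 30), (29, 31)]
Holes: [(20, 1), (20, 2), (20, 5), (20, 6), (20, 9), (20, 10), (20, 13), (20, 14), (20, 17), (20, 18), (20, 21), (20, 22), (20, 25), (20, 26), (20, 29), (20, 30), (21, 1), (21, 2), (21, 5), (21, 6), (21, 9), (21, 10), (21, 13), (21, 14), (21, 17), (21, 18), (21, 21), (21, 22), (21, 25), (21, 26), (21, 29), (21, 30), (29, 0), (29, 1), (29, 2), (29, 3), (29, 4), (29, 5), (29, 6), (29, 7), (29, 8), (29, 9), (29, 10), (29, 11), (29, 12), (29, 13), (29, 14), (29, 15), (29, 16), (29, 17), (29, 18), (29, 19), (29, 20), (29, 21), (29, 22), (29, 23), (29, 24), (29, 25), (29, 26), (29, 27), (29, 28), (29, 29), (29, 30), (29, 31)]

Answer: no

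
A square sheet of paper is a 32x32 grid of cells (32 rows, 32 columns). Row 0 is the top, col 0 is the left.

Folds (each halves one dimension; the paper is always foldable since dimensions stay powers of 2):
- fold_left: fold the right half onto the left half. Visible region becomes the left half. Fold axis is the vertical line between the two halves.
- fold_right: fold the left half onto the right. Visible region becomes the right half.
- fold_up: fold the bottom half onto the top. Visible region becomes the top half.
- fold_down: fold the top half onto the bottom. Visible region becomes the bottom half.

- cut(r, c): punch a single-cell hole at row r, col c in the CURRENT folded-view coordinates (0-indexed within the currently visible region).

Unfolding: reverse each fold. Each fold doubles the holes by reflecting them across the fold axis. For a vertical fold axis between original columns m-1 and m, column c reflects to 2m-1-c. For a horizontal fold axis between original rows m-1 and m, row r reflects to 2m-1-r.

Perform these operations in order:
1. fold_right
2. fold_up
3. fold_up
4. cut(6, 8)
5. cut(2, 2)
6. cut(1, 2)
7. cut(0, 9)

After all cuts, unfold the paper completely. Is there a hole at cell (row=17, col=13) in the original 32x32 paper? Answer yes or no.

Answer: yes

Derivation:
Op 1 fold_right: fold axis v@16; visible region now rows[0,32) x cols[16,32) = 32x16
Op 2 fold_up: fold axis h@16; visible region now rows[0,16) x cols[16,32) = 16x16
Op 3 fold_up: fold axis h@8; visible region now rows[0,8) x cols[16,32) = 8x16
Op 4 cut(6, 8): punch at orig (6,24); cuts so far [(6, 24)]; region rows[0,8) x cols[16,32) = 8x16
Op 5 cut(2, 2): punch at orig (2,18); cuts so far [(2, 18), (6, 24)]; region rows[0,8) x cols[16,32) = 8x16
Op 6 cut(1, 2): punch at orig (1,18); cuts so far [(1, 18), (2, 18), (6, 24)]; region rows[0,8) x cols[16,32) = 8x16
Op 7 cut(0, 9): punch at orig (0,25); cuts so far [(0, 25), (1, 18), (2, 18), (6, 24)]; region rows[0,8) x cols[16,32) = 8x16
Unfold 1 (reflect across h@8): 8 holes -> [(0, 25), (1, 18), (2, 18), (6, 24), (9, 24), (13, 18), (14, 18), (15, 25)]
Unfold 2 (reflect across h@16): 16 holes -> [(0, 25), (1, 18), (2, 18), (6, 24), (9, 24), (13, 18), (14, 18), (15, 25), (16, 25), (17, 18), (18, 18), (22, 24), (25, 24), (29, 18), (30, 18), (31, 25)]
Unfold 3 (reflect across v@16): 32 holes -> [(0, 6), (0, 25), (1, 13), (1, 18), (2, 13), (2, 18), (6, 7), (6, 24), (9, 7), (9, 24), (13, 13), (13, 18), (14, 13), (14, 18), (15, 6), (15, 25), (16, 6), (16, 25), (17, 13), (17, 18), (18, 13), (18, 18), (22, 7), (22, 24), (25, 7), (25, 24), (29, 13), (29, 18), (30, 13), (30, 18), (31, 6), (31, 25)]
Holes: [(0, 6), (0, 25), (1, 13), (1, 18), (2, 13), (2, 18), (6, 7), (6, 24), (9, 7), (9, 24), (13, 13), (13, 18), (14, 13), (14, 18), (15, 6), (15, 25), (16, 6), (16, 25), (17, 13), (17, 18), (18, 13), (18, 18), (22, 7), (22, 24), (25, 7), (25, 24), (29, 13), (29, 18), (30, 13), (30, 18), (31, 6), (31, 25)]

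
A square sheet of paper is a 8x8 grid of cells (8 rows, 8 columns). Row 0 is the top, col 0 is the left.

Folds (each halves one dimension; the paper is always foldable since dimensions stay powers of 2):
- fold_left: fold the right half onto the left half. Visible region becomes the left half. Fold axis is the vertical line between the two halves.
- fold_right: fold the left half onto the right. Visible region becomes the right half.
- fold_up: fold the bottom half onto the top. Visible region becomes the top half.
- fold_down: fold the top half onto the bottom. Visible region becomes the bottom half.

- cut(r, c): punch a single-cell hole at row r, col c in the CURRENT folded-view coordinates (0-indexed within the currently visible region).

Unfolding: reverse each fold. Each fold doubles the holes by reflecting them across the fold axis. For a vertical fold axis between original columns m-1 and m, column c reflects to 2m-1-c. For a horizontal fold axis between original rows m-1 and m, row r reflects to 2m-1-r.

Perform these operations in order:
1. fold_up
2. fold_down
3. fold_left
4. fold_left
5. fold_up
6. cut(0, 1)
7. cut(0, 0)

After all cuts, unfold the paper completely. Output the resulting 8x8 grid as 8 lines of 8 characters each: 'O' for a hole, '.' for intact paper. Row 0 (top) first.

Op 1 fold_up: fold axis h@4; visible region now rows[0,4) x cols[0,8) = 4x8
Op 2 fold_down: fold axis h@2; visible region now rows[2,4) x cols[0,8) = 2x8
Op 3 fold_left: fold axis v@4; visible region now rows[2,4) x cols[0,4) = 2x4
Op 4 fold_left: fold axis v@2; visible region now rows[2,4) x cols[0,2) = 2x2
Op 5 fold_up: fold axis h@3; visible region now rows[2,3) x cols[0,2) = 1x2
Op 6 cut(0, 1): punch at orig (2,1); cuts so far [(2, 1)]; region rows[2,3) x cols[0,2) = 1x2
Op 7 cut(0, 0): punch at orig (2,0); cuts so far [(2, 0), (2, 1)]; region rows[2,3) x cols[0,2) = 1x2
Unfold 1 (reflect across h@3): 4 holes -> [(2, 0), (2, 1), (3, 0), (3, 1)]
Unfold 2 (reflect across v@2): 8 holes -> [(2, 0), (2, 1), (2, 2), (2, 3), (3, 0), (3, 1), (3, 2), (3, 3)]
Unfold 3 (reflect across v@4): 16 holes -> [(2, 0), (2, 1), (2, 2), (2, 3), (2, 4), (2, 5), (2, 6), (2, 7), (3, 0), (3, 1), (3, 2), (3, 3), (3, 4), (3, 5), (3, 6), (3, 7)]
Unfold 4 (reflect across h@2): 32 holes -> [(0, 0), (0, 1), (0, 2), (0, 3), (0, 4), (0, 5), (0, 6), (0, 7), (1, 0), (1, 1), (1, 2), (1, 3), (1, 4), (1, 5), (1, 6), (1, 7), (2, 0), (2, 1), (2, 2), (2, 3), (2, 4), (2, 5), (2, 6), (2, 7), (3, 0), (3, 1), (3, 2), (3, 3), (3, 4), (3, 5), (3, 6), (3, 7)]
Unfold 5 (reflect across h@4): 64 holes -> [(0, 0), (0, 1), (0, 2), (0, 3), (0, 4), (0, 5), (0, 6), (0, 7), (1, 0), (1, 1), (1, 2), (1, 3), (1, 4), (1, 5), (1, 6), (1, 7), (2, 0), (2, 1), (2, 2), (2, 3), (2, 4), (2, 5), (2, 6), (2, 7), (3, 0), (3, 1), (3, 2), (3, 3), (3, 4), (3, 5), (3, 6), (3, 7), (4, 0), (4, 1), (4, 2), (4, 3), (4, 4), (4, 5), (4, 6), (4, 7), (5, 0), (5, 1), (5, 2), (5, 3), (5, 4), (5, 5), (5, 6), (5, 7), (6, 0), (6, 1), (6, 2), (6, 3), (6, 4), (6, 5), (6, 6), (6, 7), (7, 0), (7, 1), (7, 2), (7, 3), (7, 4), (7, 5), (7, 6), (7, 7)]

Answer: OOOOOOOO
OOOOOOOO
OOOOOOOO
OOOOOOOO
OOOOOOOO
OOOOOOOO
OOOOOOOO
OOOOOOOO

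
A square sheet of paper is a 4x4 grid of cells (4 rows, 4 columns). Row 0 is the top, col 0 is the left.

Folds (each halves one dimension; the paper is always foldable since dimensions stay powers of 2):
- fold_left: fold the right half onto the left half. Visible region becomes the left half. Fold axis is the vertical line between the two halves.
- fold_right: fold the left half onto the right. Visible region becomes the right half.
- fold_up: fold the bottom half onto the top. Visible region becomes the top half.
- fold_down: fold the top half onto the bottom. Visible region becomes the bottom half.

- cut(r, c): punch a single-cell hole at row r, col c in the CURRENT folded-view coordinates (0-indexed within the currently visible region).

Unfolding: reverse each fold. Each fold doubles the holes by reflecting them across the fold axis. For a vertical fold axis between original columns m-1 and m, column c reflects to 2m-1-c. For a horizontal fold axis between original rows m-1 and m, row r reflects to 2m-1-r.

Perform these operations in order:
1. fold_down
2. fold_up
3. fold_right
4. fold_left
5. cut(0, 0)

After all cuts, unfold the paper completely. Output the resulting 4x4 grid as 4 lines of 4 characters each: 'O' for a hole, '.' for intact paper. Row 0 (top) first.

Answer: OOOO
OOOO
OOOO
OOOO

Derivation:
Op 1 fold_down: fold axis h@2; visible region now rows[2,4) x cols[0,4) = 2x4
Op 2 fold_up: fold axis h@3; visible region now rows[2,3) x cols[0,4) = 1x4
Op 3 fold_right: fold axis v@2; visible region now rows[2,3) x cols[2,4) = 1x2
Op 4 fold_left: fold axis v@3; visible region now rows[2,3) x cols[2,3) = 1x1
Op 5 cut(0, 0): punch at orig (2,2); cuts so far [(2, 2)]; region rows[2,3) x cols[2,3) = 1x1
Unfold 1 (reflect across v@3): 2 holes -> [(2, 2), (2, 3)]
Unfold 2 (reflect across v@2): 4 holes -> [(2, 0), (2, 1), (2, 2), (2, 3)]
Unfold 3 (reflect across h@3): 8 holes -> [(2, 0), (2, 1), (2, 2), (2, 3), (3, 0), (3, 1), (3, 2), (3, 3)]
Unfold 4 (reflect across h@2): 16 holes -> [(0, 0), (0, 1), (0, 2), (0, 3), (1, 0), (1, 1), (1, 2), (1, 3), (2, 0), (2, 1), (2, 2), (2, 3), (3, 0), (3, 1), (3, 2), (3, 3)]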